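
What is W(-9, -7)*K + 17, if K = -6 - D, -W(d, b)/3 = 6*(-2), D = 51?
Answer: -2035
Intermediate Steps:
W(d, b) = 36 (W(d, b) = -18*(-2) = -3*(-12) = 36)
K = -57 (K = -6 - 1*51 = -6 - 51 = -57)
W(-9, -7)*K + 17 = 36*(-57) + 17 = -2052 + 17 = -2035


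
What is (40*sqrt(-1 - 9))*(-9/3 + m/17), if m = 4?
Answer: -1880*I*sqrt(10)/17 ≈ -349.71*I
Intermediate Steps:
(40*sqrt(-1 - 9))*(-9/3 + m/17) = (40*sqrt(-1 - 9))*(-9/3 + 4/17) = (40*sqrt(-10))*(-9*1/3 + 4*(1/17)) = (40*(I*sqrt(10)))*(-3 + 4/17) = (40*I*sqrt(10))*(-47/17) = -1880*I*sqrt(10)/17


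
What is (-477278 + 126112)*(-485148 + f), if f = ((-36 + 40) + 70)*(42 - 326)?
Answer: 177747587224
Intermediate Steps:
f = -21016 (f = (4 + 70)*(-284) = 74*(-284) = -21016)
(-477278 + 126112)*(-485148 + f) = (-477278 + 126112)*(-485148 - 21016) = -351166*(-506164) = 177747587224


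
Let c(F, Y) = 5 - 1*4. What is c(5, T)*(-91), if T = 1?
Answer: -91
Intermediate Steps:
c(F, Y) = 1 (c(F, Y) = 5 - 4 = 1)
c(5, T)*(-91) = 1*(-91) = -91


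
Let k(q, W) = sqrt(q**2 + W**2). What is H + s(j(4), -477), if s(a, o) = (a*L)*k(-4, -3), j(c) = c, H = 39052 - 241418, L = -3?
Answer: -202426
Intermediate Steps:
H = -202366
k(q, W) = sqrt(W**2 + q**2)
s(a, o) = -15*a (s(a, o) = (a*(-3))*sqrt((-3)**2 + (-4)**2) = (-3*a)*sqrt(9 + 16) = (-3*a)*sqrt(25) = -3*a*5 = -15*a)
H + s(j(4), -477) = -202366 - 15*4 = -202366 - 60 = -202426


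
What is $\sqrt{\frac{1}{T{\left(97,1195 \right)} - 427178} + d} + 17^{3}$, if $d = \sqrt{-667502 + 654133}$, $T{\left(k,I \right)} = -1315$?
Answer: $4913 + \frac{\sqrt{-428493 + 183606251049 i \sqrt{13369}}}{428493} \approx 4920.6 + 7.6034 i$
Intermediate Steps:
$d = i \sqrt{13369}$ ($d = \sqrt{-13369} = i \sqrt{13369} \approx 115.62 i$)
$\sqrt{\frac{1}{T{\left(97,1195 \right)} - 427178} + d} + 17^{3} = \sqrt{\frac{1}{-1315 - 427178} + i \sqrt{13369}} + 17^{3} = \sqrt{\frac{1}{-428493} + i \sqrt{13369}} + 4913 = \sqrt{- \frac{1}{428493} + i \sqrt{13369}} + 4913 = 4913 + \sqrt{- \frac{1}{428493} + i \sqrt{13369}}$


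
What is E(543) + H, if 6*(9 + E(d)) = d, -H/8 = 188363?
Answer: -3013645/2 ≈ -1.5068e+6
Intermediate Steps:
H = -1506904 (H = -8*188363 = -1506904)
E(d) = -9 + d/6
E(543) + H = (-9 + (⅙)*543) - 1506904 = (-9 + 181/2) - 1506904 = 163/2 - 1506904 = -3013645/2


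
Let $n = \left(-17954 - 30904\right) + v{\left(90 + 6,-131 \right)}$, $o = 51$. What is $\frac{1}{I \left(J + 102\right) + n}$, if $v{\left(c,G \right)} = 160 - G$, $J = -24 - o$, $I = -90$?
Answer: $- \frac{1}{50997} \approx -1.9609 \cdot 10^{-5}$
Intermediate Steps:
$J = -75$ ($J = -24 - 51 = -75$)
$n = -48567$ ($n = \left(-17954 - 30904\right) + \left(160 - -131\right) = -48858 + \left(160 + 131\right) = -48858 + 291 = -48567$)
$\frac{1}{I \left(J + 102\right) + n} = \frac{1}{- 90 \left(-75 + 102\right) - 48567} = \frac{1}{\left(-90\right) 27 - 48567} = \frac{1}{-2430 - 48567} = \frac{1}{-50997} = - \frac{1}{50997}$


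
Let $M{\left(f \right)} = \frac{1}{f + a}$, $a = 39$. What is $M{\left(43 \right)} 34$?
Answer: $\frac{17}{41} \approx 0.41463$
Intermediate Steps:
$M{\left(f \right)} = \frac{1}{39 + f}$ ($M{\left(f \right)} = \frac{1}{f + 39} = \frac{1}{39 + f}$)
$M{\left(43 \right)} 34 = \frac{1}{39 + 43} \cdot 34 = \frac{1}{82} \cdot 34 = \frac{17}{41}$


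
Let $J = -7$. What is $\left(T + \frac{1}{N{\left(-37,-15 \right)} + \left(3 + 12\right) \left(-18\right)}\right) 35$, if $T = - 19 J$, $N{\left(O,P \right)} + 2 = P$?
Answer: $\frac{190850}{41} \approx 4654.9$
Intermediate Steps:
$N{\left(O,P \right)} = -2 + P$
$T = 133$ ($T = \left(-19\right) \left(-7\right) = 133$)
$\left(T + \frac{1}{N{\left(-37,-15 \right)} + \left(3 + 12\right) \left(-18\right)}\right) 35 = \left(133 + \frac{1}{\left(-2 - 15\right) + \left(3 + 12\right) \left(-18\right)}\right) 35 = \left(133 + \frac{1}{-17 + 15 \left(-18\right)}\right) 35 = \left(133 + \frac{1}{-17 - 270}\right) 35 = \left(133 + \frac{1}{-287}\right) 35 = \left(133 - \frac{1}{287}\right) 35 = \frac{38170}{287} \cdot 35 = \frac{190850}{41}$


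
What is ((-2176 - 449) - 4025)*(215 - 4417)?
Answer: 27943300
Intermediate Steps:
((-2176 - 449) - 4025)*(215 - 4417) = (-2625 - 4025)*(-4202) = -6650*(-4202) = 27943300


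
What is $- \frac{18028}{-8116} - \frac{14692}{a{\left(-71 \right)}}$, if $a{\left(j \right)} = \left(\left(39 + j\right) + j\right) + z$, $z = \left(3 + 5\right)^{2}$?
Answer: $\frac{29985841}{79131} \approx 378.94$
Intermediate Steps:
$z = 64$ ($z = 8^{2} = 64$)
$a{\left(j \right)} = 103 + 2 j$ ($a{\left(j \right)} = \left(\left(39 + j\right) + j\right) + 64 = \left(39 + 2 j\right) + 64 = 103 + 2 j$)
$- \frac{18028}{-8116} - \frac{14692}{a{\left(-71 \right)}} = - \frac{18028}{-8116} - \frac{14692}{103 + 2 \left(-71\right)} = \left(-18028\right) \left(- \frac{1}{8116}\right) - \frac{14692}{103 - 142} = \frac{4507}{2029} - \frac{14692}{-39} = \frac{4507}{2029} - - \frac{14692}{39} = \frac{4507}{2029} + \frac{14692}{39} = \frac{29985841}{79131}$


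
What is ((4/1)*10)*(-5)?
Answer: -200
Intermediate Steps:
((4/1)*10)*(-5) = ((4*1)*10)*(-5) = (4*10)*(-5) = 40*(-5) = -200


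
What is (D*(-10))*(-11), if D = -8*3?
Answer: -2640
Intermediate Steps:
D = -24 (D = -2*12 = -24)
(D*(-10))*(-11) = -24*(-10)*(-11) = 240*(-11) = -2640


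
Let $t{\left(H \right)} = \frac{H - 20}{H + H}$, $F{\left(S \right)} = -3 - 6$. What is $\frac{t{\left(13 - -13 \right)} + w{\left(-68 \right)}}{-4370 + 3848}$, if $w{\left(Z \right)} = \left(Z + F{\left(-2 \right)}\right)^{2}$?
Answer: $- \frac{154157}{13572} \approx -11.358$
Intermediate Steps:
$F{\left(S \right)} = -9$ ($F{\left(S \right)} = -3 - 6 = -9$)
$w{\left(Z \right)} = \left(-9 + Z\right)^{2}$ ($w{\left(Z \right)} = \left(Z - 9\right)^{2} = \left(-9 + Z\right)^{2}$)
$t{\left(H \right)} = \frac{-20 + H}{2 H}$
$\frac{t{\left(13 - -13 \right)} + w{\left(-68 \right)}}{-4370 + 3848} = \frac{\frac{-20 + \left(13 - -13\right)}{2 \left(13 - -13\right)} + \left(-9 - 68\right)^{2}}{-4370 + 3848} = \frac{\frac{-20 + \left(13 + 13\right)}{2 \left(13 + 13\right)} + \left(-77\right)^{2}}{-522} = \left(\frac{-20 + 26}{2 \cdot 26} + 5929\right) \left(- \frac{1}{522}\right) = \left(\frac{1}{2} \cdot \frac{1}{26} \cdot 6 + 5929\right) \left(- \frac{1}{522}\right) = \left(\frac{3}{26} + 5929\right) \left(- \frac{1}{522}\right) = \frac{154157}{26} \left(- \frac{1}{522}\right) = - \frac{154157}{13572}$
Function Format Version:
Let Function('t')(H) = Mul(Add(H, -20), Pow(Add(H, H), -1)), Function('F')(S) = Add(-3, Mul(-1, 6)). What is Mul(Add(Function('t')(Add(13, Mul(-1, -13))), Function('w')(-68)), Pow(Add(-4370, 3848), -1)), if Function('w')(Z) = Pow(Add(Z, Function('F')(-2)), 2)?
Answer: Rational(-154157, 13572) ≈ -11.358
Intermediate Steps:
Function('F')(S) = -9 (Function('F')(S) = Add(-3, -6) = -9)
Function('w')(Z) = Pow(Add(-9, Z), 2) (Function('w')(Z) = Pow(Add(Z, -9), 2) = Pow(Add(-9, Z), 2))
Function('t')(H) = Mul(Rational(1, 2), Pow(H, -1), Add(-20, H)) (Function('t')(H) = Mul(Add(-20, H), Pow(Mul(2, H), -1)) = Mul(Add(-20, H), Mul(Rational(1, 2), Pow(H, -1))) = Mul(Rational(1, 2), Pow(H, -1), Add(-20, H)))
Mul(Add(Function('t')(Add(13, Mul(-1, -13))), Function('w')(-68)), Pow(Add(-4370, 3848), -1)) = Mul(Add(Mul(Rational(1, 2), Pow(Add(13, Mul(-1, -13)), -1), Add(-20, Add(13, Mul(-1, -13)))), Pow(Add(-9, -68), 2)), Pow(Add(-4370, 3848), -1)) = Mul(Add(Mul(Rational(1, 2), Pow(Add(13, 13), -1), Add(-20, Add(13, 13))), Pow(-77, 2)), Pow(-522, -1)) = Mul(Add(Mul(Rational(1, 2), Pow(26, -1), Add(-20, 26)), 5929), Rational(-1, 522)) = Mul(Add(Mul(Rational(1, 2), Rational(1, 26), 6), 5929), Rational(-1, 522)) = Mul(Add(Rational(3, 26), 5929), Rational(-1, 522)) = Mul(Rational(154157, 26), Rational(-1, 522)) = Rational(-154157, 13572)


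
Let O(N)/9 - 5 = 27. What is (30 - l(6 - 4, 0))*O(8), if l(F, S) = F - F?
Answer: 8640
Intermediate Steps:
O(N) = 288 (O(N) = 45 + 9*27 = 45 + 243 = 288)
l(F, S) = 0
(30 - l(6 - 4, 0))*O(8) = (30 - 0)*288 = (30 - 1*0)*288 = (30 + 0)*288 = 30*288 = 8640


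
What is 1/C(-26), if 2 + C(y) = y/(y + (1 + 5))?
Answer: -10/7 ≈ -1.4286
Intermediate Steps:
C(y) = -2 + y/(6 + y) (C(y) = -2 + y/(y + (1 + 5)) = -2 + y/(y + 6) = -2 + y/(6 + y))
1/C(-26) = 1/((-12 - 1*(-26))/(6 - 26)) = 1/((-12 + 26)/(-20)) = 1/(-1/20*14) = 1/(-7/10) = -10/7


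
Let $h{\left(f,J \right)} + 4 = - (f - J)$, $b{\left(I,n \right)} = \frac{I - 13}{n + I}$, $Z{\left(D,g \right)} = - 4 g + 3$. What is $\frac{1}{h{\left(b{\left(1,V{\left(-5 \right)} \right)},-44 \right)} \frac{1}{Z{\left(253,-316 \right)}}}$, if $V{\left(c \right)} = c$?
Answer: $- \frac{1267}{51} \approx -24.843$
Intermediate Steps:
$Z{\left(D,g \right)} = 3 - 4 g$
$b{\left(I,n \right)} = \frac{-13 + I}{I + n}$
$h{\left(f,J \right)} = -4 + J - f$ ($h{\left(f,J \right)} = -4 - \left(f - J\right) = -4 + \left(J - f\right) = -4 + J - f$)
$\frac{1}{h{\left(b{\left(1,V{\left(-5 \right)} \right)},-44 \right)} \frac{1}{Z{\left(253,-316 \right)}}} = \frac{1}{\left(-4 - 44 - \frac{-13 + 1}{1 - 5}\right) \frac{1}{3 - -1264}} = \frac{1}{\left(-4 - 44 - \frac{1}{-4} \left(-12\right)\right) \frac{1}{3 + 1264}} = \frac{1}{\left(-4 - 44 - \left(- \frac{1}{4}\right) \left(-12\right)\right) \frac{1}{1267}} = \frac{1}{\left(-4 - 44 - 3\right) \frac{1}{1267}} = \frac{1}{\left(-51\right) \frac{1}{1267}} = \frac{1}{- \frac{51}{1267}} = - \frac{1267}{51}$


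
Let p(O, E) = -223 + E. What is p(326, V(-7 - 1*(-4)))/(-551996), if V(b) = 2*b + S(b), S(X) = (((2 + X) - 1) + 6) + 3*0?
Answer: 225/551996 ≈ 0.00040761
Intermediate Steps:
S(X) = 7 + X (S(X) = ((1 + X) + 6) + 0 = (7 + X) + 0 = 7 + X)
V(b) = 7 + 3*b (V(b) = 2*b + (7 + b) = 7 + 3*b)
p(326, V(-7 - 1*(-4)))/(-551996) = (-223 + (7 + 3*(-7 - 1*(-4))))/(-551996) = (-223 + (7 + 3*(-7 + 4)))*(-1/551996) = (-223 + (7 + 3*(-3)))*(-1/551996) = (-223 + (7 - 9))*(-1/551996) = (-223 - 2)*(-1/551996) = -225*(-1/551996) = 225/551996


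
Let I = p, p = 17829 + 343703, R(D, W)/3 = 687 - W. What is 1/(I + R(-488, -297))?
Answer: 1/364484 ≈ 2.7436e-6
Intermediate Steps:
R(D, W) = 2061 - 3*W (R(D, W) = 3*(687 - W) = 2061 - 3*W)
p = 361532
I = 361532
1/(I + R(-488, -297)) = 1/(361532 + (2061 - 3*(-297))) = 1/(361532 + (2061 + 891)) = 1/(361532 + 2952) = 1/364484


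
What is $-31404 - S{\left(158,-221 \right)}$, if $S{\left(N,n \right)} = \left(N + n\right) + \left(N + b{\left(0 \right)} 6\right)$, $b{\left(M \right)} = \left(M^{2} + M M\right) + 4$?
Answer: $-31523$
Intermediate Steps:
$b{\left(M \right)} = 4 + 2 M^{2}$ ($b{\left(M \right)} = \left(M^{2} + M^{2}\right) + 4 = 2 M^{2} + 4 = 4 + 2 M^{2}$)
$S{\left(N,n \right)} = 24 + n + 2 N$ ($S{\left(N,n \right)} = \left(N + n\right) + \left(N + \left(4 + 2 \cdot 0^{2}\right) 6\right) = \left(N + n\right) + \left(N + \left(4 + 2 \cdot 0\right) 6\right) = \left(N + n\right) + \left(N + \left(4 + 0\right) 6\right) = \left(N + n\right) + \left(N + 4 \cdot 6\right) = \left(N + n\right) + \left(N + 24\right) = \left(N + n\right) + \left(24 + N\right) = 24 + n + 2 N$)
$-31404 - S{\left(158,-221 \right)} = -31404 - \left(24 - 221 + 2 \cdot 158\right) = -31404 - \left(24 - 221 + 316\right) = -31404 - 119 = -31523$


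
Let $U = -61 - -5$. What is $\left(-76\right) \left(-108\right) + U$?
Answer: $8152$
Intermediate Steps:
$U = -56$ ($U = -61 + 5 = -56$)
$\left(-76\right) \left(-108\right) + U = \left(-76\right) \left(-108\right) - 56 = 8208 - 56 = 8152$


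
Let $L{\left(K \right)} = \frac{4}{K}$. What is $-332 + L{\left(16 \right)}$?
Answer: $- \frac{1327}{4} \approx -331.75$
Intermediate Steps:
$-332 + L{\left(16 \right)} = -332 + \frac{4}{16} = -332 + 4 \cdot \frac{1}{16} = -332 + \frac{1}{4} = - \frac{1327}{4}$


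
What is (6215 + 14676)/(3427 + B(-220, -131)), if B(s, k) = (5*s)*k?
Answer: 20891/147527 ≈ 0.14161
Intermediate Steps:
B(s, k) = 5*k*s
(6215 + 14676)/(3427 + B(-220, -131)) = (6215 + 14676)/(3427 + 5*(-131)*(-220)) = 20891/(3427 + 144100) = 20891/147527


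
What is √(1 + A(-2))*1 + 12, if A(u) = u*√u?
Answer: 12 + √(1 - 2*I*√2) ≈ 13.414 - 1.0*I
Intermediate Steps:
A(u) = u^(3/2)
√(1 + A(-2))*1 + 12 = √(1 + (-2)^(3/2))*1 + 12 = √(1 - 2*I*√2)*1 + 12 = √(1 - 2*I*√2) + 12 = 12 + √(1 - 2*I*√2)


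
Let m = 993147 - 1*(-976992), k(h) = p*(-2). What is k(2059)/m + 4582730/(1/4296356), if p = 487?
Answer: 38790144654298530346/1970139 ≈ 1.9689e+13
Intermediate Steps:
k(h) = -974 (k(h) = 487*(-2) = -974)
m = 1970139 (m = 993147 + 976992 = 1970139)
k(2059)/m + 4582730/(1/4296356) = -974/1970139 + 4582730/(1/4296356) = -974*1/1970139 + 4582730/(1/4296356) = -974/1970139 + 4582730*4296356 = -974/1970139 + 19689039531880 = 38790144654298530346/1970139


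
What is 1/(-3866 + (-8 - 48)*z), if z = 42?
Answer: -1/6218 ≈ -0.00016082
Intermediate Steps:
1/(-3866 + (-8 - 48)*z) = 1/(-3866 + (-8 - 48)*42) = 1/(-3866 - 56*42) = 1/(-3866 - 2352) = 1/(-6218) = -1/6218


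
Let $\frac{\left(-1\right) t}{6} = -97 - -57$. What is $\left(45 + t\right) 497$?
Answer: $141645$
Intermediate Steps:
$t = 240$ ($t = - 6 \left(-97 - -57\right) = - 6 \left(-97 + 57\right) = \left(-6\right) \left(-40\right) = 240$)
$\left(45 + t\right) 497 = \left(45 + 240\right) 497 = 285 \cdot 497 = 141645$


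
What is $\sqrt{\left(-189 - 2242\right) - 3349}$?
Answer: $34 i \sqrt{5} \approx 76.026 i$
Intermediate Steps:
$\sqrt{\left(-189 - 2242\right) - 3349} = \sqrt{-2431 - 3349} = \sqrt{-5780} = 34 i \sqrt{5}$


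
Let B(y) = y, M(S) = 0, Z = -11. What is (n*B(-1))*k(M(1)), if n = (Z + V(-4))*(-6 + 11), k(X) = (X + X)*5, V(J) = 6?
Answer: 0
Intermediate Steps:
k(X) = 10*X (k(X) = (2*X)*5 = 10*X)
n = -25 (n = (-11 + 6)*(-6 + 11) = -5*5 = -25)
(n*B(-1))*k(M(1)) = (-25*(-1))*(10*0) = 25*0 = 0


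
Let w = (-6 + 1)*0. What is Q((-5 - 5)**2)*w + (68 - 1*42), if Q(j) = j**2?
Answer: 26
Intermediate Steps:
w = 0 (w = -5*0 = 0)
Q((-5 - 5)**2)*w + (68 - 1*42) = ((-5 - 5)**2)**2*0 + (68 - 1*42) = ((-10)**2)**2*0 + (68 - 42) = 100**2*0 + 26 = 10000*0 + 26 = 0 + 26 = 26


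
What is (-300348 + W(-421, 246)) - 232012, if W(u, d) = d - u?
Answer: -531693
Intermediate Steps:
(-300348 + W(-421, 246)) - 232012 = (-300348 + (246 - 1*(-421))) - 232012 = (-300348 + (246 + 421)) - 232012 = (-300348 + 667) - 232012 = -299681 - 232012 = -531693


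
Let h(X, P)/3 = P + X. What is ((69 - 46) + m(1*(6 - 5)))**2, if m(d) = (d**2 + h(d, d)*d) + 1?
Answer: 961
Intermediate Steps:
h(X, P) = 3*P + 3*X (h(X, P) = 3*(P + X) = 3*P + 3*X)
m(d) = 1 + 7*d**2 (m(d) = (d**2 + (3*d + 3*d)*d) + 1 = (d**2 + (6*d)*d) + 1 = (d**2 + 6*d**2) + 1 = 7*d**2 + 1 = 1 + 7*d**2)
((69 - 46) + m(1*(6 - 5)))**2 = ((69 - 46) + (1 + 7*(1*(6 - 5))**2))**2 = (23 + (1 + 7*(1*1)**2))**2 = (23 + (1 + 7*1**2))**2 = (23 + (1 + 7*1))**2 = (23 + (1 + 7))**2 = (23 + 8)**2 = 31**2 = 961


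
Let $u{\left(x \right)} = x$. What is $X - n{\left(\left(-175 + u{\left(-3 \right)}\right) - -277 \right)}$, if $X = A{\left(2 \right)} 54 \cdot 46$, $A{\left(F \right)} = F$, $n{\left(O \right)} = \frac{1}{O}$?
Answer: $\frac{491831}{99} \approx 4968.0$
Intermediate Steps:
$X = 4968$ ($X = 2 \cdot 54 \cdot 46 = 108 \cdot 46 = 4968$)
$X - n{\left(\left(-175 + u{\left(-3 \right)}\right) - -277 \right)} = 4968 - \frac{1}{\left(-175 - 3\right) - -277} = 4968 - \frac{1}{-178 + 277} = 4968 - \frac{1}{99} = \frac{491831}{99}$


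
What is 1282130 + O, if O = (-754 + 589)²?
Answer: 1309355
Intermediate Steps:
O = 27225 (O = (-165)² = 27225)
1282130 + O = 1282130 + 27225 = 1309355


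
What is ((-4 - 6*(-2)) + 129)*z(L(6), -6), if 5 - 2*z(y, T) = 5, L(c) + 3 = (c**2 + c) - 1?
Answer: 0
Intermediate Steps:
L(c) = -4 + c + c**2 (L(c) = -3 + ((c**2 + c) - 1) = -3 + ((c + c**2) - 1) = -3 + (-1 + c + c**2) = -4 + c + c**2)
z(y, T) = 0 (z(y, T) = 5/2 - 1/2*5 = 5/2 - 5/2 = 0)
((-4 - 6*(-2)) + 129)*z(L(6), -6) = ((-4 - 6*(-2)) + 129)*0 = ((-4 + 12) + 129)*0 = (8 + 129)*0 = 137*0 = 0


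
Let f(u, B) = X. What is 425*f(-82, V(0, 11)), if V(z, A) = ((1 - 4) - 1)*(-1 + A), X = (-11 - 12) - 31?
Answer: -22950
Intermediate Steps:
X = -54 (X = -23 - 31 = -54)
V(z, A) = 4 - 4*A (V(z, A) = (-3 - 1)*(-1 + A) = -4*(-1 + A) = 4 - 4*A)
f(u, B) = -54
425*f(-82, V(0, 11)) = 425*(-54) = -22950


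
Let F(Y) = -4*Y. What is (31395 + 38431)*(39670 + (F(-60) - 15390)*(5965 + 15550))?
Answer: -22757171811080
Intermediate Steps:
(31395 + 38431)*(39670 + (F(-60) - 15390)*(5965 + 15550)) = (31395 + 38431)*(39670 + (-4*(-60) - 15390)*(5965 + 15550)) = 69826*(39670 + (240 - 15390)*21515) = 69826*(39670 - 15150*21515) = 69826*(39670 - 325952250) = 69826*(-325912580) = -22757171811080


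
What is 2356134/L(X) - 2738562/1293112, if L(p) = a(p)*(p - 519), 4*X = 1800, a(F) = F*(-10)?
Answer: 91517568667/16729636500 ≈ 5.4704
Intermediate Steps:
a(F) = -10*F
X = 450 (X = (¼)*1800 = 450)
L(p) = -10*p*(-519 + p) (L(p) = (-10*p)*(p - 519) = (-10*p)*(-519 + p) = -10*p*(-519 + p))
2356134/L(X) - 2738562/1293112 = 2356134/((10*450*(519 - 1*450))) - 2738562/1293112 = 2356134/((10*450*(519 - 450))) - 2738562*1/1293112 = 2356134/((10*450*69)) - 1369281/646556 = 2356134/310500 - 1369281/646556 = 2356134*(1/310500) - 1369281/646556 = 392689/51750 - 1369281/646556 = 91517568667/16729636500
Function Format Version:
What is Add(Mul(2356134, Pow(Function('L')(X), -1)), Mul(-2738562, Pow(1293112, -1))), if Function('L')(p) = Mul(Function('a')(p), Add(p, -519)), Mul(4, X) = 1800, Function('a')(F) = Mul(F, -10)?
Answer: Rational(91517568667, 16729636500) ≈ 5.4704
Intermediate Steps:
Function('a')(F) = Mul(-10, F)
X = 450 (X = Mul(Rational(1, 4), 1800) = 450)
Function('L')(p) = Mul(-10, p, Add(-519, p)) (Function('L')(p) = Mul(Mul(-10, p), Add(p, -519)) = Mul(Mul(-10, p), Add(-519, p)) = Mul(-10, p, Add(-519, p)))
Add(Mul(2356134, Pow(Function('L')(X), -1)), Mul(-2738562, Pow(1293112, -1))) = Add(Mul(2356134, Pow(Mul(10, 450, Add(519, Mul(-1, 450))), -1)), Mul(-2738562, Pow(1293112, -1))) = Add(Mul(2356134, Pow(Mul(10, 450, Add(519, -450)), -1)), Mul(-2738562, Rational(1, 1293112))) = Add(Mul(2356134, Pow(Mul(10, 450, 69), -1)), Rational(-1369281, 646556)) = Add(Mul(2356134, Pow(310500, -1)), Rational(-1369281, 646556)) = Add(Mul(2356134, Rational(1, 310500)), Rational(-1369281, 646556)) = Add(Rational(392689, 51750), Rational(-1369281, 646556)) = Rational(91517568667, 16729636500)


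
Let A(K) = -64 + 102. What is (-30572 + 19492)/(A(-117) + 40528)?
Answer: -5540/20283 ≈ -0.27314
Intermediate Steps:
A(K) = 38
(-30572 + 19492)/(A(-117) + 40528) = (-30572 + 19492)/(38 + 40528) = -11080/40566 = -11080*1/40566 = -5540/20283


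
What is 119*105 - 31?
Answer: 12464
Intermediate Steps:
119*105 - 31 = 12495 - 31 = 12464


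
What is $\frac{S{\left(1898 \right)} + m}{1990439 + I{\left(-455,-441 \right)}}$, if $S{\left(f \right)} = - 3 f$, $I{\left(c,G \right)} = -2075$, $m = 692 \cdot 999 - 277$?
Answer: $\frac{685337}{1988364} \approx 0.34467$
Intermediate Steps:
$m = 691031$ ($m = 691308 - 277 = 691031$)
$\frac{S{\left(1898 \right)} + m}{1990439 + I{\left(-455,-441 \right)}} = \frac{\left(-3\right) 1898 + 691031}{1990439 - 2075} = \frac{-5694 + 691031}{1988364} = 685337 \cdot \frac{1}{1988364} = \frac{685337}{1988364}$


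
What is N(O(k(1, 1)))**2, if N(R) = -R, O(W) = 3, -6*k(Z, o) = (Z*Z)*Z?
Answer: 9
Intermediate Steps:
k(Z, o) = -Z**3/6 (k(Z, o) = -Z*Z*Z/6 = -Z**2*Z/6 = -Z**3/6)
N(O(k(1, 1)))**2 = (-1*3)**2 = (-3)**2 = 9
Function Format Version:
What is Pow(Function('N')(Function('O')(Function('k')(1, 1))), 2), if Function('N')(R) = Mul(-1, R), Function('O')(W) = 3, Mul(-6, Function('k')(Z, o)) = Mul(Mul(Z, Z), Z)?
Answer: 9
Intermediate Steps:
Function('k')(Z, o) = Mul(Rational(-1, 6), Pow(Z, 3)) (Function('k')(Z, o) = Mul(Rational(-1, 6), Mul(Mul(Z, Z), Z)) = Mul(Rational(-1, 6), Mul(Pow(Z, 2), Z)) = Mul(Rational(-1, 6), Pow(Z, 3)))
Pow(Function('N')(Function('O')(Function('k')(1, 1))), 2) = Pow(Mul(-1, 3), 2) = Pow(-3, 2) = 9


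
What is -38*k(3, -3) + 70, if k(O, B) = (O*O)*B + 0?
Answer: 1096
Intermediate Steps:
k(O, B) = B*O² (k(O, B) = O²*B + 0 = B*O² + 0 = B*O²)
-38*k(3, -3) + 70 = -(-114)*3² + 70 = -(-114)*9 + 70 = -38*(-27) + 70 = 1026 + 70 = 1096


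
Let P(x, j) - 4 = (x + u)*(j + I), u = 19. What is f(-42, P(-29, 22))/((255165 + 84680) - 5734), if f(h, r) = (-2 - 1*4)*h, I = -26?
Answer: 252/334111 ≈ 0.00075424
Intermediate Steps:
P(x, j) = 4 + (-26 + j)*(19 + x) (P(x, j) = 4 + (x + 19)*(j - 26) = 4 + (19 + x)*(-26 + j) = 4 + (-26 + j)*(19 + x))
f(h, r) = -6*h (f(h, r) = (-2 - 4)*h = -6*h)
f(-42, P(-29, 22))/((255165 + 84680) - 5734) = (-6*(-42))/((255165 + 84680) - 5734) = 252/(339845 - 5734) = 252/334111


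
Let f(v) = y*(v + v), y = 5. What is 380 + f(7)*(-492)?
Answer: -34060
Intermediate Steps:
f(v) = 10*v (f(v) = 5*(v + v) = 5*(2*v) = 10*v)
380 + f(7)*(-492) = 380 + (10*7)*(-492) = 380 + 70*(-492) = 380 - 34440 = -34060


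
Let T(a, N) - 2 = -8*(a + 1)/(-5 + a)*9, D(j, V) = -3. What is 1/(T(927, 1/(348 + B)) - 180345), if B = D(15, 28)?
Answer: -461/83171531 ≈ -5.5428e-6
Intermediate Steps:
B = -3
T(a, N) = 2 - 72*(1 + a)/(-5 + a) (T(a, N) = 2 - 8*(a + 1)/(-5 + a)*9 = 2 - 8*(1 + a)/(-5 + a)*9 = 2 - 72*(1 + a)/(-5 + a))
1/(T(927, 1/(348 + B)) - 180345) = 1/(2*(-41 - 35*927)/(-5 + 927) - 180345) = 1/(2*(-41 - 32445)/922 - 180345) = 1/(2*(1/922)*(-32486) - 180345) = 1/(-32486/461 - 180345) = 1/(-83171531/461) = -461/83171531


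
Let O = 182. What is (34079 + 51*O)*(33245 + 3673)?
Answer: 1600801398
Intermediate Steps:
(34079 + 51*O)*(33245 + 3673) = (34079 + 51*182)*(33245 + 3673) = (34079 + 9282)*36918 = 43361*36918 = 1600801398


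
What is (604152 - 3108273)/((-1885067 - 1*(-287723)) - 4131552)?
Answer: 834707/1909632 ≈ 0.43710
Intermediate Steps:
(604152 - 3108273)/((-1885067 - 1*(-287723)) - 4131552) = -2504121/((-1885067 + 287723) - 4131552) = -2504121/(-1597344 - 4131552) = -2504121/(-5728896) = -2504121*(-1/5728896) = 834707/1909632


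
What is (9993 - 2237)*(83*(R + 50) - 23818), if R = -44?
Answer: -180869920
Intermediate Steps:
(9993 - 2237)*(83*(R + 50) - 23818) = (9993 - 2237)*(83*(-44 + 50) - 23818) = 7756*(83*6 - 23818) = 7756*(498 - 23818) = 7756*(-23320) = -180869920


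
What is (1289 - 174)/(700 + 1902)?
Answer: 1115/2602 ≈ 0.42852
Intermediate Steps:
(1289 - 174)/(700 + 1902) = 1115/2602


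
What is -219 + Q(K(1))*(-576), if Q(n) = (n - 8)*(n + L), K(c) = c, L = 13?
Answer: 56229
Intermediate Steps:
Q(n) = (-8 + n)*(13 + n) (Q(n) = (n - 8)*(n + 13) = (-8 + n)*(13 + n))
-219 + Q(K(1))*(-576) = -219 + (-104 + 1**2 + 5*1)*(-576) = -219 + (-104 + 1 + 5)*(-576) = -219 - 98*(-576) = -219 + 56448 = 56229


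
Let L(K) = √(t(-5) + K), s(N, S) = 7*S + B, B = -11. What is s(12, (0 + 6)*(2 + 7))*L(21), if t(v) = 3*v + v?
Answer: 367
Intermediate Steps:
t(v) = 4*v
s(N, S) = -11 + 7*S (s(N, S) = 7*S - 11 = -11 + 7*S)
L(K) = √(-20 + K) (L(K) = √(4*(-5) + K) = √(-20 + K))
s(12, (0 + 6)*(2 + 7))*L(21) = (-11 + 7*((0 + 6)*(2 + 7)))*√(-20 + 21) = (-11 + 7*(6*9))*√1 = (-11 + 7*54)*1 = (-11 + 378)*1 = 367*1 = 367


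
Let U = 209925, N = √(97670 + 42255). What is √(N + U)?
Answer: √(209925 + 5*√5597) ≈ 458.58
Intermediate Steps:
N = 5*√5597 (N = √139925 = 5*√5597 ≈ 374.07)
√(N + U) = √(5*√5597 + 209925) = √(209925 + 5*√5597)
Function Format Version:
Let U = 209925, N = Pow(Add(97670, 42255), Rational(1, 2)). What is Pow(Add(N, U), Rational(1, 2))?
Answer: Pow(Add(209925, Mul(5, Pow(5597, Rational(1, 2)))), Rational(1, 2)) ≈ 458.58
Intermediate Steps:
N = Mul(5, Pow(5597, Rational(1, 2))) (N = Pow(139925, Rational(1, 2)) = Mul(5, Pow(5597, Rational(1, 2))) ≈ 374.07)
Pow(Add(N, U), Rational(1, 2)) = Pow(Add(Mul(5, Pow(5597, Rational(1, 2))), 209925), Rational(1, 2)) = Pow(Add(209925, Mul(5, Pow(5597, Rational(1, 2)))), Rational(1, 2))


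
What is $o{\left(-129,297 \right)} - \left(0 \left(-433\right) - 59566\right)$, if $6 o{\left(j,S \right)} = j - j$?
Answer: $59566$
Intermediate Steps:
$o{\left(j,S \right)} = 0$ ($o{\left(j,S \right)} = \frac{j - j}{6} = \frac{1}{6} \cdot 0 = 0$)
$o{\left(-129,297 \right)} - \left(0 \left(-433\right) - 59566\right) = 0 - \left(0 \left(-433\right) - 59566\right) = 0 - \left(0 - 59566\right) = 0 - -59566 = 0 + 59566 = 59566$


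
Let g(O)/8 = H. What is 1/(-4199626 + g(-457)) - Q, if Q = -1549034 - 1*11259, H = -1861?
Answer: 6575876692601/4214514 ≈ 1.5603e+6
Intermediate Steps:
g(O) = -14888 (g(O) = 8*(-1861) = -14888)
Q = -1560293 (Q = -1549034 - 11259 = -1560293)
1/(-4199626 + g(-457)) - Q = 1/(-4199626 - 14888) - 1*(-1560293) = 1/(-4214514) + 1560293 = -1/4214514 + 1560293 = 6575876692601/4214514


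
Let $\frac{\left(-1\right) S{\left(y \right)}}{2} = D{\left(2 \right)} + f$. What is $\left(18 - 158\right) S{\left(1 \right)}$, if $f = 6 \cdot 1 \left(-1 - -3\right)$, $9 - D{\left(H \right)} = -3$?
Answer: $6720$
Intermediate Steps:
$D{\left(H \right)} = 12$ ($D{\left(H \right)} = 9 - -3 = 9 + 3 = 12$)
$f = 12$ ($f = 6 \left(-1 + 3\right) = 6 \cdot 2 = 12$)
$S{\left(y \right)} = -48$ ($S{\left(y \right)} = - 2 \left(12 + 12\right) = \left(-2\right) 24 = -48$)
$\left(18 - 158\right) S{\left(1 \right)} = \left(18 - 158\right) \left(-48\right) = \left(-140\right) \left(-48\right) = 6720$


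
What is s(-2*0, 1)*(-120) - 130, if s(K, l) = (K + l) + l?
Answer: -370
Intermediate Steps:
s(K, l) = K + 2*l
s(-2*0, 1)*(-120) - 130 = (-2*0 + 2*1)*(-120) - 130 = (0 + 2)*(-120) - 130 = 2*(-120) - 130 = -240 - 130 = -370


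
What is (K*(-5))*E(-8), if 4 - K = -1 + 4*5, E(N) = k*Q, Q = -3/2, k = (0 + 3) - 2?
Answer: -225/2 ≈ -112.50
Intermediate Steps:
k = 1 (k = 3 - 2 = 1)
Q = -3/2 (Q = -3*½ = -3/2 ≈ -1.5000)
E(N) = -3/2 (E(N) = 1*(-3/2) = -3/2)
K = -15 (K = 4 - (-1 + 4*5) = 4 - (-1 + 20) = 4 - 1*19 = 4 - 19 = -15)
(K*(-5))*E(-8) = -15*(-5)*(-3/2) = 75*(-3/2) = -225/2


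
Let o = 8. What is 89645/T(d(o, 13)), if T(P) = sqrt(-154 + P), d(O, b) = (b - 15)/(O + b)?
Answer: -89645*I*sqrt(16989)/1618 ≈ -7221.6*I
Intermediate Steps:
d(O, b) = (-15 + b)/(O + b)
89645/T(d(o, 13)) = 89645/(sqrt(-154 + (-15 + 13)/(8 + 13))) = 89645/(sqrt(-154 - 2/21)) = 89645/(sqrt(-3236/21)) = 89645/((2*I*sqrt(16989)/21)) = 89645*(-I*sqrt(16989)/1618) = -89645*I*sqrt(16989)/1618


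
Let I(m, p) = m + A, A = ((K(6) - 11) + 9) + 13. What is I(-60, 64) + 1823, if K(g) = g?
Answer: 1780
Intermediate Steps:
A = 17 (A = ((6 - 11) + 9) + 13 = (-5 + 9) + 13 = 4 + 13 = 17)
I(m, p) = 17 + m (I(m, p) = m + 17 = 17 + m)
I(-60, 64) + 1823 = (17 - 60) + 1823 = -43 + 1823 = 1780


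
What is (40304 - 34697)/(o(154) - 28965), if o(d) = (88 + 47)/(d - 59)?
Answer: -35511/183436 ≈ -0.19359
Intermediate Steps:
o(d) = 135/(-59 + d)
(40304 - 34697)/(o(154) - 28965) = (40304 - 34697)/(135/(-59 + 154) - 28965) = 5607/(135/95 - 28965) = 5607/(135*(1/95) - 28965) = 5607/(27/19 - 28965) = 5607/(-550308/19) = 5607*(-19/550308) = -35511/183436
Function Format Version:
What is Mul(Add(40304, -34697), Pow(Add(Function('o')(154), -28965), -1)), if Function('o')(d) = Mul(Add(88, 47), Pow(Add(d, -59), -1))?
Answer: Rational(-35511, 183436) ≈ -0.19359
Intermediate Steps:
Function('o')(d) = Mul(135, Pow(Add(-59, d), -1))
Mul(Add(40304, -34697), Pow(Add(Function('o')(154), -28965), -1)) = Mul(Add(40304, -34697), Pow(Add(Mul(135, Pow(Add(-59, 154), -1)), -28965), -1)) = Mul(5607, Pow(Add(Mul(135, Pow(95, -1)), -28965), -1)) = Mul(5607, Pow(Add(Mul(135, Rational(1, 95)), -28965), -1)) = Mul(5607, Pow(Add(Rational(27, 19), -28965), -1)) = Mul(5607, Pow(Rational(-550308, 19), -1)) = Mul(5607, Rational(-19, 550308)) = Rational(-35511, 183436)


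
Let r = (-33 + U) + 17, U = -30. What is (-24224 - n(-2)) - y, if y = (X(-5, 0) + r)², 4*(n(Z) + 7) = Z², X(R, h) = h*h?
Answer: -26334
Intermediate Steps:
X(R, h) = h²
n(Z) = -7 + Z²/4
r = -46 (r = (-33 - 30) + 17 = -63 + 17 = -46)
y = 2116 (y = (0² - 46)² = (0 - 46)² = (-46)² = 2116)
(-24224 - n(-2)) - y = (-24224 - (-7 + (¼)*(-2)²)) - 1*2116 = (-24224 - (-7 + (¼)*4)) - 2116 = (-24224 - (-7 + 1)) - 2116 = (-24224 - 1*(-6)) - 2116 = (-24224 + 6) - 2116 = -24218 - 2116 = -26334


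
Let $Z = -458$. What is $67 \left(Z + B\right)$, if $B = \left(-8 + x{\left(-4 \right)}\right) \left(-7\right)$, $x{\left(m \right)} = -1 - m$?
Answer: $-28341$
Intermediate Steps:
$B = 35$ ($B = \left(-8 - -3\right) \left(-7\right) = \left(-8 + \left(-1 + 4\right)\right) \left(-7\right) = \left(-8 + 3\right) \left(-7\right) = \left(-5\right) \left(-7\right) = 35$)
$67 \left(Z + B\right) = 67 \left(-458 + 35\right) = 67 \left(-423\right) = -28341$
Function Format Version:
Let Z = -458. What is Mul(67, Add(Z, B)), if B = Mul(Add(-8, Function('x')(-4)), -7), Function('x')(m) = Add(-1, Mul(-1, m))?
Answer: -28341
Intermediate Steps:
B = 35 (B = Mul(Add(-8, Add(-1, Mul(-1, -4))), -7) = Mul(Add(-8, Add(-1, 4)), -7) = Mul(Add(-8, 3), -7) = Mul(-5, -7) = 35)
Mul(67, Add(Z, B)) = Mul(67, Add(-458, 35)) = Mul(67, -423) = -28341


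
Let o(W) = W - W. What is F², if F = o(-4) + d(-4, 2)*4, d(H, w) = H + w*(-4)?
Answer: 2304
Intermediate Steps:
o(W) = 0
d(H, w) = H - 4*w
F = -48 (F = 0 + (-4 - 4*2)*4 = 0 + (-4 - 8)*4 = 0 - 12*4 = 0 - 48 = -48)
F² = (-48)² = 2304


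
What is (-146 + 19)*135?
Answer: -17145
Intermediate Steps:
(-146 + 19)*135 = -127*135 = -17145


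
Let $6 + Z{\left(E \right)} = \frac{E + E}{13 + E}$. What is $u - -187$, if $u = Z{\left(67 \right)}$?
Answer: $\frac{7307}{40} \approx 182.68$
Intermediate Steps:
$Z{\left(E \right)} = -6 + \frac{2 E}{13 + E}$ ($Z{\left(E \right)} = -6 + \frac{E + E}{13 + E} = -6 + \frac{2 E}{13 + E}$)
$u = - \frac{173}{40}$ ($u = \frac{2 \left(-39 - 134\right)}{13 + 67} = \frac{2 \left(-39 - 134\right)}{80} = 2 \cdot \frac{1}{80} \left(-173\right) = - \frac{173}{40} \approx -4.325$)
$u - -187 = - \frac{173}{40} - -187 = - \frac{173}{40} + 187 = \frac{7307}{40}$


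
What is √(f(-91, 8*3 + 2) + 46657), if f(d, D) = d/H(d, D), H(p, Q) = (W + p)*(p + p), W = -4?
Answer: 3*√187146390/190 ≈ 216.00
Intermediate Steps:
H(p, Q) = 2*p*(-4 + p) (H(p, Q) = (-4 + p)*(p + p) = (-4 + p)*(2*p) = 2*p*(-4 + p))
f(d, D) = 1/(2*(-4 + d)) (f(d, D) = d/((2*d*(-4 + d))) = d*(1/(2*d*(-4 + d))) = 1/(2*(-4 + d)))
√(f(-91, 8*3 + 2) + 46657) = √(1/(2*(-4 - 91)) + 46657) = √((½)/(-95) + 46657) = √((½)*(-1/95) + 46657) = √(-1/190 + 46657) = √(8864829/190) = 3*√187146390/190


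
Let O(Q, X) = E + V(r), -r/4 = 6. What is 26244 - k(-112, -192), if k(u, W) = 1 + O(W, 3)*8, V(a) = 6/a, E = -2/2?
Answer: 26253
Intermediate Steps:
r = -24 (r = -4*6 = -24)
E = -1 (E = -2*½ = -1)
O(Q, X) = -5/4 (O(Q, X) = -1 + 6/(-24) = -1 + 6*(-1/24) = -1 - ¼ = -5/4)
k(u, W) = -9 (k(u, W) = 1 - 5/4*8 = 1 - 10 = -9)
26244 - k(-112, -192) = 26244 - 1*(-9) = 26244 + 9 = 26253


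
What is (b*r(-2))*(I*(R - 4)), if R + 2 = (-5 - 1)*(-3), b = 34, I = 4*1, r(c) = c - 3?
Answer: -8160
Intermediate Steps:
r(c) = -3 + c
I = 4
R = 16 (R = -2 + (-5 - 1)*(-3) = -2 - 6*(-3) = -2 + 18 = 16)
(b*r(-2))*(I*(R - 4)) = (34*(-3 - 2))*(4*(16 - 4)) = (34*(-5))*(4*12) = -170*48 = -8160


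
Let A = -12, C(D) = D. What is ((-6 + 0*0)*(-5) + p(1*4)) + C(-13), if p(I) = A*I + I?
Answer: -27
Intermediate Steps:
p(I) = -11*I (p(I) = -12*I + I = -11*I)
((-6 + 0*0)*(-5) + p(1*4)) + C(-13) = ((-6 + 0*0)*(-5) - 11*4) - 13 = ((-6 + 0)*(-5) - 11*4) - 13 = (-6*(-5) - 44) - 13 = (30 - 44) - 13 = -14 - 13 = -27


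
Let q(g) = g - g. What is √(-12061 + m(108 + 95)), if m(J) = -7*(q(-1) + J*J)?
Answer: 2*I*√75131 ≈ 548.2*I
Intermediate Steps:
q(g) = 0
m(J) = -7*J² (m(J) = -7*(0 + J*J) = -7*(0 + J²) = -7*J²)
√(-12061 + m(108 + 95)) = √(-12061 - 7*(108 + 95)²) = √(-12061 - 7*203²) = √(-12061 - 7*41209) = √(-12061 - 288463) = √(-300524) = 2*I*√75131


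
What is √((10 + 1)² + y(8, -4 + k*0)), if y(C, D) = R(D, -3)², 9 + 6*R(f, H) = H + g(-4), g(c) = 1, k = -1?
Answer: 11*√37/6 ≈ 11.152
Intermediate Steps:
R(f, H) = -4/3 + H/6 (R(f, H) = -3/2 + (H + 1)/6 = -3/2 + (1 + H)/6 = -3/2 + (⅙ + H/6) = -4/3 + H/6)
y(C, D) = 121/36 (y(C, D) = (-4/3 + (⅙)*(-3))² = (-4/3 - ½)² = (-11/6)² = 121/36)
√((10 + 1)² + y(8, -4 + k*0)) = √((10 + 1)² + 121/36) = √(11² + 121/36) = √(121 + 121/36) = √(4477/36) = 11*√37/6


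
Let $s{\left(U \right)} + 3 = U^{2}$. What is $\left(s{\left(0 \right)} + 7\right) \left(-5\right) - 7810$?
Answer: $-7830$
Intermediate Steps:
$s{\left(U \right)} = -3 + U^{2}$
$\left(s{\left(0 \right)} + 7\right) \left(-5\right) - 7810 = \left(\left(-3 + 0^{2}\right) + 7\right) \left(-5\right) - 7810 = \left(\left(-3 + 0\right) + 7\right) \left(-5\right) - 7810 = \left(-3 + 7\right) \left(-5\right) - 7810 = 4 \left(-5\right) - 7810 = -20 - 7810 = -7830$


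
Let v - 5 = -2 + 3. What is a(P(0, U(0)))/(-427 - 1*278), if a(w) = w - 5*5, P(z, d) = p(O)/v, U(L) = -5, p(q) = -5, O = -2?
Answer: 31/846 ≈ 0.036643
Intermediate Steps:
v = 6 (v = 5 + (-2 + 3) = 5 + 1 = 6)
P(z, d) = -⅚ (P(z, d) = -5/6 = -5*⅙ = -⅚)
a(w) = -25 + w (a(w) = w - 25 = -25 + w)
a(P(0, U(0)))/(-427 - 1*278) = (-25 - ⅚)/(-427 - 1*278) = -155/(6*(-427 - 278)) = -155/6/(-705) = -155/6*(-1/705) = 31/846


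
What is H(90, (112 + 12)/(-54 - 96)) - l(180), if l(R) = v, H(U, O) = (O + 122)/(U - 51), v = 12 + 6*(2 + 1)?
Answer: -78662/2925 ≈ -26.893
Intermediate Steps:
v = 30 (v = 12 + 6*3 = 12 + 18 = 30)
H(U, O) = (122 + O)/(-51 + U)
l(R) = 30
H(90, (112 + 12)/(-54 - 96)) - l(180) = (122 + (112 + 12)/(-54 - 96))/(-51 + 90) - 1*30 = (122 + 124/(-150))/39 - 30 = (122 + 124*(-1/150))/39 - 30 = (122 - 62/75)/39 - 30 = (1/39)*(9088/75) - 30 = 9088/2925 - 30 = -78662/2925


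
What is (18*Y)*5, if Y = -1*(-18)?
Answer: 1620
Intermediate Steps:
Y = 18
(18*Y)*5 = (18*18)*5 = 324*5 = 1620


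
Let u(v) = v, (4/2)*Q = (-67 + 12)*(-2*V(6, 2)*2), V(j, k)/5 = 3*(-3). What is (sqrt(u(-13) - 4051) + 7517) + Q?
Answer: 2567 + 4*I*sqrt(254) ≈ 2567.0 + 63.75*I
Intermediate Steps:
V(j, k) = -45 (V(j, k) = 5*(3*(-3)) = 5*(-9) = -45)
Q = -4950 (Q = ((-67 + 12)*(-2*(-45)*2))/2 = (-4950*2)/2 = (-55*180)/2 = (1/2)*(-9900) = -4950)
(sqrt(u(-13) - 4051) + 7517) + Q = (sqrt(-13 - 4051) + 7517) - 4950 = (sqrt(-4064) + 7517) - 4950 = (4*I*sqrt(254) + 7517) - 4950 = (7517 + 4*I*sqrt(254)) - 4950 = 2567 + 4*I*sqrt(254)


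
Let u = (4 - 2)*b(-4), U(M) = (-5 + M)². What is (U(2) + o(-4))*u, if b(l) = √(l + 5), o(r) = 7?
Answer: 32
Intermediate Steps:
b(l) = √(5 + l)
u = 2 (u = (4 - 2)*√(5 - 4) = 2*√1 = 2*1 = 2)
(U(2) + o(-4))*u = ((-5 + 2)² + 7)*2 = ((-3)² + 7)*2 = (9 + 7)*2 = 16*2 = 32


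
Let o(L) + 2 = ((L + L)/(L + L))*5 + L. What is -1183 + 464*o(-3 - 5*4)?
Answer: -10463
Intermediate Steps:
o(L) = 3 + L (o(L) = -2 + (((L + L)/(L + L))*5 + L) = -2 + (((2*L)/((2*L)))*5 + L) = -2 + (((2*L)*(1/(2*L)))*5 + L) = -2 + (1*5 + L) = -2 + (5 + L) = 3 + L)
-1183 + 464*o(-3 - 5*4) = -1183 + 464*(3 + (-3 - 5*4)) = -1183 + 464*(3 + (-3 - 20)) = -1183 + 464*(3 - 23) = -1183 + 464*(-20) = -1183 - 9280 = -10463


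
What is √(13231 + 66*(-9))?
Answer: √12637 ≈ 112.41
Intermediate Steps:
√(13231 + 66*(-9)) = √(13231 - 594) = √12637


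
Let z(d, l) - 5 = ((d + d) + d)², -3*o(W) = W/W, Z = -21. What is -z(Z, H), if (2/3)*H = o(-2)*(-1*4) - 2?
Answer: -3974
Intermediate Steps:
o(W) = -⅓ (o(W) = -W/(3*W) = -⅓*1 = -⅓)
H = -1 (H = 3*(-(-1)*4/3 - 2)/2 = 3*(-⅓*(-4) - 2)/2 = 3*(4/3 - 2)/2 = (3/2)*(-⅔) = -1)
z(d, l) = 5 + 9*d² (z(d, l) = 5 + ((d + d) + d)² = 5 + (2*d + d)² = 5 + (3*d)² = 5 + 9*d²)
-z(Z, H) = -(5 + 9*(-21)²) = -(5 + 9*441) = -(5 + 3969) = -1*3974 = -3974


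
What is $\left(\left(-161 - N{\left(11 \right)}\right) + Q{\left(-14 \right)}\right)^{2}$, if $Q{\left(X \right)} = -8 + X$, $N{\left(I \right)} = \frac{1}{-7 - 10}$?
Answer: $\frac{9672100}{289} \approx 33468.0$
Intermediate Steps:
$N{\left(I \right)} = - \frac{1}{17}$ ($N{\left(I \right)} = \frac{1}{-17} = - \frac{1}{17}$)
$\left(\left(-161 - N{\left(11 \right)}\right) + Q{\left(-14 \right)}\right)^{2} = \left(\left(-161 - - \frac{1}{17}\right) - 22\right)^{2} = \left(\left(-161 + \frac{1}{17}\right) - 22\right)^{2} = \left(- \frac{2736}{17} - 22\right)^{2} = \left(- \frac{3110}{17}\right)^{2} = \frac{9672100}{289}$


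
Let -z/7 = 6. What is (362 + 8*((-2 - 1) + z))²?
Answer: 4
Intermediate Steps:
z = -42 (z = -7*6 = -42)
(362 + 8*((-2 - 1) + z))² = (362 + 8*((-2 - 1) - 42))² = (362 + 8*(-3 - 42))² = (362 + 8*(-45))² = (362 - 360)² = 2² = 4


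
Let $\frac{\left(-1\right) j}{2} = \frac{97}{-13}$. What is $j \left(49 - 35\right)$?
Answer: $\frac{2716}{13} \approx 208.92$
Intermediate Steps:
$j = \frac{194}{13}$ ($j = - 2 \frac{97}{-13} = - 2 \cdot 97 \left(- \frac{1}{13}\right) = \left(-2\right) \left(- \frac{97}{13}\right) = \frac{194}{13} \approx 14.923$)
$j \left(49 - 35\right) = \frac{194 \left(49 - 35\right)}{13} = \frac{194}{13} \cdot 14 = \frac{2716}{13}$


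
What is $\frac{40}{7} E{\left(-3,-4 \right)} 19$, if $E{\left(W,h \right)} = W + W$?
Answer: $- \frac{4560}{7} \approx -651.43$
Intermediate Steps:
$E{\left(W,h \right)} = 2 W$
$\frac{40}{7} E{\left(-3,-4 \right)} 19 = \frac{40}{7} \cdot 2 \left(-3\right) 19 = 40 \cdot \frac{1}{7} \left(-6\right) 19 = \frac{40}{7} \left(-6\right) 19 = \left(- \frac{240}{7}\right) 19 = - \frac{4560}{7}$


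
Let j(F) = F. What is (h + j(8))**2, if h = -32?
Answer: 576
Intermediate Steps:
(h + j(8))**2 = (-32 + 8)**2 = (-24)**2 = 576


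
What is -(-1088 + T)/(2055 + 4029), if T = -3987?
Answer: 5075/6084 ≈ 0.83416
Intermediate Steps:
-(-1088 + T)/(2055 + 4029) = -(-1088 - 3987)/(2055 + 4029) = -(-5075)/6084 = -1*(-5075/6084) = 5075/6084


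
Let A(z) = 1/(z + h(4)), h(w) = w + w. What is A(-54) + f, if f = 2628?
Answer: 120887/46 ≈ 2628.0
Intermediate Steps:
h(w) = 2*w
A(z) = 1/(8 + z) (A(z) = 1/(z + 2*4) = 1/(z + 8) = 1/(8 + z))
A(-54) + f = 1/(8 - 54) + 2628 = 1/(-46) + 2628 = -1/46 + 2628 = 120887/46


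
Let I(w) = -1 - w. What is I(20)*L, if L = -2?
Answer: 42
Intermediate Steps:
I(20)*L = (-1 - 1*20)*(-2) = (-1 - 20)*(-2) = -21*(-2) = 42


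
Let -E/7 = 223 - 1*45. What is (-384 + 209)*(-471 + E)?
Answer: 300475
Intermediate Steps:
E = -1246 (E = -7*(223 - 1*45) = -7*(223 - 45) = -7*178 = -1246)
(-384 + 209)*(-471 + E) = (-384 + 209)*(-471 - 1246) = -175*(-1717) = 300475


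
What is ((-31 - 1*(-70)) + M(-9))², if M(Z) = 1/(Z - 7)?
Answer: 388129/256 ≈ 1516.1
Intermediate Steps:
M(Z) = 1/(-7 + Z)
((-31 - 1*(-70)) + M(-9))² = ((-31 - 1*(-70)) + 1/(-7 - 9))² = ((-31 + 70) + 1/(-16))² = (39 - 1/16)² = (623/16)² = 388129/256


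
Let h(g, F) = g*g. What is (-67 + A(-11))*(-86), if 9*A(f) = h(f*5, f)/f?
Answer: 75508/9 ≈ 8389.8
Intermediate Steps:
h(g, F) = g**2
A(f) = 25*f/9 (A(f) = ((f*5)**2/f)/9 = ((5*f)**2/f)/9 = ((25*f**2)/f)/9 = (25*f)/9 = 25*f/9)
(-67 + A(-11))*(-86) = (-67 + (25/9)*(-11))*(-86) = (-67 - 275/9)*(-86) = -878/9*(-86) = 75508/9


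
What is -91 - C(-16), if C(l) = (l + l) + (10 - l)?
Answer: -85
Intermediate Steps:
C(l) = 10 + l (C(l) = 2*l + (10 - l) = 10 + l)
-91 - C(-16) = -91 - (10 - 16) = -91 - 1*(-6) = -91 + 6 = -85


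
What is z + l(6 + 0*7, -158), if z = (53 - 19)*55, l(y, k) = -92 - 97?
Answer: 1681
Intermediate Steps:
l(y, k) = -189
z = 1870 (z = 34*55 = 1870)
z + l(6 + 0*7, -158) = 1870 - 189 = 1681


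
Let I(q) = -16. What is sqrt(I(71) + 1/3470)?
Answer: I*sqrt(192650930)/3470 ≈ 4.0*I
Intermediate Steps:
sqrt(I(71) + 1/3470) = sqrt(-16 + 1/3470) = sqrt(-55519/3470) = I*sqrt(192650930)/3470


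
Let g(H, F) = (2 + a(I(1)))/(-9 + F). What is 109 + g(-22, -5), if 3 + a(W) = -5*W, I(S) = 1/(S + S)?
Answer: 437/4 ≈ 109.25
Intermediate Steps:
I(S) = 1/(2*S)
a(W) = -3 - 5*W
g(H, F) = -7/(2*(-9 + F)) (g(H, F) = (2 + (-3 - 5/(2*1)))/(-9 + F) = (2 + (-3 - 5/2))/(-9 + F) = (2 - 11/2)/(-9 + F) = -7/(2*(-9 + F)))
109 + g(-22, -5) = 109 - 7/(-18 + 2*(-5)) = 109 - 7/(-18 - 10) = 109 - 7/(-28) = 109 - 7*(-1/28) = 109 + 1/4 = 437/4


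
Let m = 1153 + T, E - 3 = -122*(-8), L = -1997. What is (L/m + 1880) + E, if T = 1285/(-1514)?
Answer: 4984093205/1744357 ≈ 2857.3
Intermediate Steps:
E = 979 (E = 3 - 122*(-8) = 3 + 976 = 979)
T = -1285/1514 (T = 1285*(-1/1514) = -1285/1514 ≈ -0.84875)
m = 1744357/1514 (m = 1153 - 1285/1514 = 1744357/1514 ≈ 1152.2)
(L/m + 1880) + E = (-1997/1744357/1514 + 1880) + 979 = (-1997*1514/1744357 + 1880) + 979 = (-3023458/1744357 + 1880) + 979 = 3276367702/1744357 + 979 = 4984093205/1744357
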